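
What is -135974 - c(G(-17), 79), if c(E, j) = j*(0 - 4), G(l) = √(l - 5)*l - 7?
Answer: -135658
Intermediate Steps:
G(l) = -7 + l*√(-5 + l) (G(l) = √(-5 + l)*l - 7 = l*√(-5 + l) - 7 = -7 + l*√(-5 + l))
c(E, j) = -4*j (c(E, j) = j*(-4) = -4*j)
-135974 - c(G(-17), 79) = -135974 - (-4)*79 = -135974 - 1*(-316) = -135974 + 316 = -135658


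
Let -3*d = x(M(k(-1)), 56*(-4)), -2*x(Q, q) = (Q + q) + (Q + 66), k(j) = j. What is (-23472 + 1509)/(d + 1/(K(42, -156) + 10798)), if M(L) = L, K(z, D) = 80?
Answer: 26545946/32231 ≈ 823.62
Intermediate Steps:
x(Q, q) = -33 - Q - q/2 (x(Q, q) = -((Q + q) + (Q + 66))/2 = -((Q + q) + (66 + Q))/2 = -(66 + q + 2*Q)/2 = -33 - Q - q/2)
d = -80/3 (d = -(-33 - 1*(-1) - 28*(-4))/3 = -(-33 + 1 - 1/2*(-224))/3 = -(-33 + 1 + 112)/3 = -1/3*80 = -80/3 ≈ -26.667)
(-23472 + 1509)/(d + 1/(K(42, -156) + 10798)) = (-23472 + 1509)/(-80/3 + 1/(80 + 10798)) = -21963/(-80/3 + 1/10878) = -21963/(-96693/3626) = -21963*(-3626/96693) = 26545946/32231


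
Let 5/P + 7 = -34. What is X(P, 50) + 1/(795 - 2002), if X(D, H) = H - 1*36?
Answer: 16897/1207 ≈ 13.999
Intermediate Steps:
P = -5/41 (P = 5/(-7 - 34) = 5/(-41) = 5*(-1/41) = -5/41 ≈ -0.12195)
X(D, H) = -36 + H (X(D, H) = H - 36 = -36 + H)
X(P, 50) + 1/(795 - 2002) = (-36 + 50) + 1/(795 - 2002) = 14 + 1/(-1207) = 14 - 1/1207 = 16897/1207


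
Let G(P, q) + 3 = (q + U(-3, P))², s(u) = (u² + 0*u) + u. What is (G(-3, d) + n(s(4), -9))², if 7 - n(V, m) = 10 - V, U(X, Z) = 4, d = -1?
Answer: 529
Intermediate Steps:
s(u) = u + u² (s(u) = (u² + 0) + u = u² + u = u + u²)
n(V, m) = -3 + V (n(V, m) = 7 - (10 - V) = 7 + (-10 + V) = -3 + V)
G(P, q) = -3 + (4 + q)² (G(P, q) = -3 + (q + 4)² = -3 + (4 + q)²)
(G(-3, d) + n(s(4), -9))² = ((-3 + (4 - 1)²) + (-3 + 4*(1 + 4)))² = ((-3 + 3²) + (-3 + 4*5))² = ((-3 + 9) + (-3 + 20))² = (6 + 17)² = 23² = 529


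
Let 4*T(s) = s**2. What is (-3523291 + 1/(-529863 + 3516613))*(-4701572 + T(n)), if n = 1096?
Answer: 23157688369423753866/1493375 ≈ 1.5507e+13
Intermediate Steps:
T(s) = s**2/4
(-3523291 + 1/(-529863 + 3516613))*(-4701572 + T(n)) = (-3523291 + 1/(-529863 + 3516613))*(-4701572 + (1/4)*1096**2) = (-3523291 + 1/2986750)*(-4701572 + (1/4)*1201216) = (-3523291 + 1/2986750)*(-4701572 + 300304) = -10523189394249/2986750*(-4401268) = 23157688369423753866/1493375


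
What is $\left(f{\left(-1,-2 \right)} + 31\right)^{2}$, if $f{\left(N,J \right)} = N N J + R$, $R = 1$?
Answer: $900$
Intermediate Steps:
$f{\left(N,J \right)} = 1 + J N^{2}$ ($f{\left(N,J \right)} = N N J + 1 = N^{2} J + 1 = J N^{2} + 1 = 1 + J N^{2}$)
$\left(f{\left(-1,-2 \right)} + 31\right)^{2} = \left(\left(1 - 2 \left(-1\right)^{2}\right) + 31\right)^{2} = \left(\left(1 - 2\right) + 31\right)^{2} = \left(-1 + 31\right)^{2} = 30^{2} = 900$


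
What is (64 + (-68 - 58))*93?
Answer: -5766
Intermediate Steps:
(64 + (-68 - 58))*93 = (64 - 126)*93 = -62*93 = -5766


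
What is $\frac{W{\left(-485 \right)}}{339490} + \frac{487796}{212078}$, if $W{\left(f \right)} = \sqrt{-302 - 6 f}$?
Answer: $\frac{243898}{106039} + \frac{2 \sqrt{163}}{169745} \approx 2.3002$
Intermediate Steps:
$\frac{W{\left(-485 \right)}}{339490} + \frac{487796}{212078} = \frac{\sqrt{-302 - -2910}}{339490} + \frac{487796}{212078} = \sqrt{-302 + 2910} \cdot \frac{1}{339490} + 487796 \cdot \frac{1}{212078} = \sqrt{2608} \cdot \frac{1}{339490} + \frac{243898}{106039} = 4 \sqrt{163} \cdot \frac{1}{339490} + \frac{243898}{106039} = \frac{2 \sqrt{163}}{169745} + \frac{243898}{106039} = \frac{243898}{106039} + \frac{2 \sqrt{163}}{169745}$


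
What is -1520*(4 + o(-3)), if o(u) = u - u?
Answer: -6080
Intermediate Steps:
o(u) = 0
-1520*(4 + o(-3)) = -1520*(4 + 0) = -1520*4 = -152*40 = -6080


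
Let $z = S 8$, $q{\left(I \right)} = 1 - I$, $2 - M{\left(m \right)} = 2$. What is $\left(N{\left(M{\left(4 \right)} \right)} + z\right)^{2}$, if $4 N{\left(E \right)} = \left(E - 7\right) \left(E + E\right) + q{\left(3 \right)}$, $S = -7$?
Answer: $\frac{12769}{4} \approx 3192.3$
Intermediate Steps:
$M{\left(m \right)} = 0$ ($M{\left(m \right)} = 2 - 2 = 0$)
$N{\left(E \right)} = - \frac{1}{2} + \frac{E \left(-7 + E\right)}{2}$ ($N{\left(E \right)} = \frac{\left(E - 7\right) \left(E + E\right) + \left(1 - 3\right)}{4} = \frac{\left(-7 + E\right) 2 E + \left(1 - 3\right)}{4} = \frac{2 E \left(-7 + E\right) - 2}{4} = \frac{-2 + 2 E \left(-7 + E\right)}{4} = - \frac{1}{2} + \frac{E \left(-7 + E\right)}{2}$)
$z = -56$ ($z = \left(-7\right) 8 = -56$)
$\left(N{\left(M{\left(4 \right)} \right)} + z\right)^{2} = \left(\left(- \frac{1}{2} + \frac{0^{2}}{2} - 0\right) - 56\right)^{2} = \left(\left(- \frac{1}{2} + \frac{1}{2} \cdot 0 + 0\right) - 56\right)^{2} = \left(\left(- \frac{1}{2} + 0 + 0\right) - 56\right)^{2} = \left(- \frac{1}{2} - 56\right)^{2} = \left(- \frac{113}{2}\right)^{2} = \frac{12769}{4}$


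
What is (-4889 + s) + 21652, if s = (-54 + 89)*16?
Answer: 17323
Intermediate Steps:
s = 560 (s = 35*16 = 560)
(-4889 + s) + 21652 = (-4889 + 560) + 21652 = -4329 + 21652 = 17323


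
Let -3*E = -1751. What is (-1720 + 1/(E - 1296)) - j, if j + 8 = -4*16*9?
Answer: -2427635/2137 ≈ -1136.0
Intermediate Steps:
E = 1751/3 (E = -⅓*(-1751) = 1751/3 ≈ 583.67)
j = -584 (j = -8 - 4*16*9 = -8 - 64*9 = -8 - 576 = -584)
(-1720 + 1/(E - 1296)) - j = (-1720 + 1/(1751/3 - 1296)) - 1*(-584) = (-1720 + 1/(-2137/3)) + 584 = (-1720 - 3/2137) + 584 = -3675643/2137 + 584 = -2427635/2137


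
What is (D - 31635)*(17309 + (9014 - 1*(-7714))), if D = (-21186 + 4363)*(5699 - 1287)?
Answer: -2527407598307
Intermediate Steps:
D = -74223076 (D = -16823*4412 = -74223076)
(D - 31635)*(17309 + (9014 - 1*(-7714))) = (-74223076 - 31635)*(17309 + (9014 - 1*(-7714))) = -74254711*(17309 + (9014 + 7714)) = -74254711*(17309 + 16728) = -74254711*34037 = -2527407598307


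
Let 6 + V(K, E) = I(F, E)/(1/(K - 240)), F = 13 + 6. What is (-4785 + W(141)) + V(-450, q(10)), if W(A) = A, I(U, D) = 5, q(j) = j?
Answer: -8100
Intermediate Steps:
F = 19
V(K, E) = -1206 + 5*K (V(K, E) = -6 + 5/(1/(K - 240)) = -6 + 5/(1/(-240 + K)) = -6 + 5*(-240 + K) = -6 + (-1200 + 5*K) = -1206 + 5*K)
(-4785 + W(141)) + V(-450, q(10)) = (-4785 + 141) + (-1206 + 5*(-450)) = -4644 + (-1206 - 2250) = -4644 - 3456 = -8100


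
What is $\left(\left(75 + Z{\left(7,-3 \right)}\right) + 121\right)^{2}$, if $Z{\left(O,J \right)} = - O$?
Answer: $35721$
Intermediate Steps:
$\left(\left(75 + Z{\left(7,-3 \right)}\right) + 121\right)^{2} = \left(\left(75 - 7\right) + 121\right)^{2} = \left(68 + 121\right)^{2} = 189^{2} = 35721$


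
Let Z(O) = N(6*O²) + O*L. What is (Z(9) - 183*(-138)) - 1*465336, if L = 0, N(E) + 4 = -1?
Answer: -440087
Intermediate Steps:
N(E) = -5 (N(E) = -4 - 1 = -5)
Z(O) = -5 (Z(O) = -5 + O*0 = -5 + 0 = -5)
(Z(9) - 183*(-138)) - 1*465336 = (-5 - 183*(-138)) - 1*465336 = (-5 + 25254) - 465336 = 25249 - 465336 = -440087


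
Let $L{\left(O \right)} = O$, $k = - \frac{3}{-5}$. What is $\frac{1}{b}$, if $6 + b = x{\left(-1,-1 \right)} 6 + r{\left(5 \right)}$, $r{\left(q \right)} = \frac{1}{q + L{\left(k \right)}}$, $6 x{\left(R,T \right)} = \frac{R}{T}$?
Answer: $- \frac{28}{135} \approx -0.20741$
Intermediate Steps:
$x{\left(R,T \right)} = \frac{R}{6 T}$ ($x{\left(R,T \right)} = \frac{R \frac{1}{T}}{6} = \frac{R}{6 T}$)
$k = \frac{3}{5}$ ($k = \left(-3\right) \left(- \frac{1}{5}\right) = \frac{3}{5} \approx 0.6$)
$r{\left(q \right)} = \frac{1}{\frac{3}{5} + q}$ ($r{\left(q \right)} = \frac{1}{q + \frac{3}{5}} = \frac{1}{\frac{3}{5} + q}$)
$b = - \frac{135}{28}$ ($b = -6 + \left(\frac{1}{6} \left(-1\right) \frac{1}{-1} \cdot 6 + \frac{5}{3 + 5 \cdot 5}\right) = -6 + \left(\frac{1}{6} \left(-1\right) \left(-1\right) 6 + \frac{5}{3 + 25}\right) = -6 + \left(\frac{1}{6} \cdot 6 + \frac{5}{28}\right) = -6 + \left(1 + 5 \cdot \frac{1}{28}\right) = -6 + \left(1 + \frac{5}{28}\right) = -6 + \frac{33}{28} = - \frac{135}{28} \approx -4.8214$)
$\frac{1}{b} = \frac{1}{- \frac{135}{28}} = - \frac{28}{135}$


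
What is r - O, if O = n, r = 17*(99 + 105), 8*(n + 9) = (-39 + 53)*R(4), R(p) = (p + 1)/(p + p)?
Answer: 111229/32 ≈ 3475.9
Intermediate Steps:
R(p) = (1 + p)/(2*p) (R(p) = (1 + p)/((2*p)) = (1 + p)*(1/(2*p)) = (1 + p)/(2*p))
n = -253/32 (n = -9 + ((-39 + 53)*((½)*(1 + 4)/4))/8 = -9 + (14*((½)*(¼)*5))/8 = -9 + (14*(5/8))/8 = -9 + (⅛)*(35/4) = -9 + 35/32 = -253/32 ≈ -7.9063)
r = 3468 (r = 17*204 = 3468)
O = -253/32 ≈ -7.9063
r - O = 3468 - 1*(-253/32) = 3468 + 253/32 = 111229/32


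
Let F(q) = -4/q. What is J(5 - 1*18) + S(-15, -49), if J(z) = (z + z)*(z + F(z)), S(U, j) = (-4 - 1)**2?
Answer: 355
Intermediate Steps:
S(U, j) = 25 (S(U, j) = (-5)**2 = 25)
F(q) = -4/q
J(z) = 2*z*(z - 4/z) (J(z) = (z + z)*(z - 4/z) = (2*z)*(z - 4/z) = 2*z*(z - 4/z))
J(5 - 1*18) + S(-15, -49) = (-8 + 2*(5 - 1*18)**2) + 25 = (-8 + 2*(5 - 18)**2) + 25 = (-8 + 2*(-13)**2) + 25 = (-8 + 2*169) + 25 = (-8 + 338) + 25 = 330 + 25 = 355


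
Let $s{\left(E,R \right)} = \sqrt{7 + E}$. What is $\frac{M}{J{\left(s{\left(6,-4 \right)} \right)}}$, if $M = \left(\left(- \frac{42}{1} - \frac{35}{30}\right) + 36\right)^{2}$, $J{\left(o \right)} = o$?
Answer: $\frac{1849 \sqrt{13}}{468} \approx 14.245$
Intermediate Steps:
$M = \frac{1849}{36}$ ($M = \left(\left(\left(-42\right) 1 - \frac{7}{6}\right) + 36\right)^{2} = \left(\left(-42 - \frac{7}{6}\right) + 36\right)^{2} = \left(- \frac{259}{6} + 36\right)^{2} = \left(- \frac{43}{6}\right)^{2} = \frac{1849}{36} \approx 51.361$)
$\frac{M}{J{\left(s{\left(6,-4 \right)} \right)}} = \frac{1849}{36 \sqrt{7 + 6}} = \frac{1849}{36 \sqrt{13}} = \frac{1849 \frac{\sqrt{13}}{13}}{36} = \frac{1849 \sqrt{13}}{468}$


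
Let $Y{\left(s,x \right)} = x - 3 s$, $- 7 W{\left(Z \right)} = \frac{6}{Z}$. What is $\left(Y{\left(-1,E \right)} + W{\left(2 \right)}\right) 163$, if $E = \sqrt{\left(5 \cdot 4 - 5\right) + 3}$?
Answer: $\frac{2934}{7} + 489 \sqrt{2} \approx 1110.7$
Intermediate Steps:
$W{\left(Z \right)} = - \frac{6}{7 Z}$ ($W{\left(Z \right)} = - \frac{6 \frac{1}{Z}}{7} = - \frac{6}{7 Z}$)
$E = 3 \sqrt{2}$ ($E = \sqrt{\left(20 - 5\right) + 3} = \sqrt{15 + 3} = \sqrt{18} = 3 \sqrt{2} \approx 4.2426$)
$\left(Y{\left(-1,E \right)} + W{\left(2 \right)}\right) 163 = \left(\left(3 \sqrt{2} - -3\right) - \frac{6}{7 \cdot 2}\right) 163 = \left(\left(3 \sqrt{2} + 3\right) - \frac{3}{7}\right) 163 = \left(\left(3 + 3 \sqrt{2}\right) - \frac{3}{7}\right) 163 = \left(\frac{18}{7} + 3 \sqrt{2}\right) 163 = \frac{2934}{7} + 489 \sqrt{2}$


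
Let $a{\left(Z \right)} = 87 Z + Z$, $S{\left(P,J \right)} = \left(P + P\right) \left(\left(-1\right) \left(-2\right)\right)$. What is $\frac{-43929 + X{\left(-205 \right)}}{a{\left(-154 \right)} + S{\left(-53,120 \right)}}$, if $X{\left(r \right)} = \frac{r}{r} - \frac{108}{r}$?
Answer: $\frac{2251283}{705405} \approx 3.1915$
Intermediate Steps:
$S{\left(P,J \right)} = 4 P$ ($S{\left(P,J \right)} = 2 P 2 = 4 P$)
$X{\left(r \right)} = 1 - \frac{108}{r}$
$a{\left(Z \right)} = 88 Z$
$\frac{-43929 + X{\left(-205 \right)}}{a{\left(-154 \right)} + S{\left(-53,120 \right)}} = \frac{-43929 + \frac{-108 - 205}{-205}}{88 \left(-154\right) + 4 \left(-53\right)} = \frac{-43929 - - \frac{313}{205}}{-13552 - 212} = \frac{-43929 + \frac{313}{205}}{-13764} = \left(- \frac{9005132}{205}\right) \left(- \frac{1}{13764}\right) = \frac{2251283}{705405}$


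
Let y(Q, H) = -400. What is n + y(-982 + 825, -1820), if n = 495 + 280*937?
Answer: 262455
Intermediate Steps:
n = 262855 (n = 495 + 262360 = 262855)
n + y(-982 + 825, -1820) = 262855 - 400 = 262455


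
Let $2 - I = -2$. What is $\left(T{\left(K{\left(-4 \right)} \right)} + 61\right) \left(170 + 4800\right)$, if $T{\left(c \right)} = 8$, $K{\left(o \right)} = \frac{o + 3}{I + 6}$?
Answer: $342930$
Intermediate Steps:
$I = 4$ ($I = 2 - -2 = 2 + 2 = 4$)
$K{\left(o \right)} = \frac{3}{10} + \frac{o}{10}$ ($K{\left(o \right)} = \frac{o + 3}{4 + 6} = \frac{3 + o}{10} = \left(3 + o\right) \frac{1}{10} = \frac{3}{10} + \frac{o}{10}$)
$\left(T{\left(K{\left(-4 \right)} \right)} + 61\right) \left(170 + 4800\right) = \left(8 + 61\right) \left(170 + 4800\right) = 69 \cdot 4970 = 342930$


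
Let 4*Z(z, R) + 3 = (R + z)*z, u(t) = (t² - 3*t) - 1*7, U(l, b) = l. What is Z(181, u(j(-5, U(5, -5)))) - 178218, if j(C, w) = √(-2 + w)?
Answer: -340419/2 - 543*√3/4 ≈ -1.7044e+5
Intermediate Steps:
u(t) = -7 + t² - 3*t (u(t) = (t² - 3*t) - 7 = -7 + t² - 3*t)
Z(z, R) = -¾ + z*(R + z)/4 (Z(z, R) = -¾ + ((R + z)*z)/4 = -¾ + (z*(R + z))/4 = -¾ + z*(R + z)/4)
Z(181, u(j(-5, U(5, -5)))) - 178218 = (-¾ + (¼)*181² + (¼)*(-7 + (√(-2 + 5))² - 3*√(-2 + 5))*181) - 178218 = (-¾ + (¼)*32761 + (¼)*(-7 + (√3)² - 3*√3)*181) - 178218 = (-¾ + 32761/4 + (¼)*(-7 + 3 - 3*√3)*181) - 178218 = (-¾ + 32761/4 + (¼)*(-4 - 3*√3)*181) - 178218 = (-¾ + 32761/4 + (-181 - 543*√3/4)) - 178218 = (16017/2 - 543*√3/4) - 178218 = -340419/2 - 543*√3/4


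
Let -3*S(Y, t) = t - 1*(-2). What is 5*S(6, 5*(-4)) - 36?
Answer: -6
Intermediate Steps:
S(Y, t) = -⅔ - t/3 (S(Y, t) = -(t - 1*(-2))/3 = -(t + 2)/3 = -(2 + t)/3 = -⅔ - t/3)
5*S(6, 5*(-4)) - 36 = 5*(-⅔ - 5*(-4)/3) - 36 = 5*(-⅔ - ⅓*(-20)) - 36 = 5*(-⅔ + 20/3) - 36 = 5*6 - 36 = 30 - 36 = -6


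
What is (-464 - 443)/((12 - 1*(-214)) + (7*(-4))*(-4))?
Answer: -907/338 ≈ -2.6834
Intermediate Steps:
(-464 - 443)/((12 - 1*(-214)) + (7*(-4))*(-4)) = -907/((12 + 214) - 28*(-4)) = -907/(226 + 112) = -907/338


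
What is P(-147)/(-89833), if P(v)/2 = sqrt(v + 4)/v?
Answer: 2*I*sqrt(143)/13205451 ≈ 1.8111e-6*I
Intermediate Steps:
P(v) = 2*sqrt(4 + v)/v (P(v) = 2*(sqrt(v + 4)/v) = 2*(sqrt(4 + v)/v) = 2*sqrt(4 + v)/v)
P(-147)/(-89833) = (2*sqrt(4 - 147)/(-147))/(-89833) = (2*(-1/147)*sqrt(-143))*(-1/89833) = (2*(-1/147)*(I*sqrt(143)))*(-1/89833) = -2*I*sqrt(143)/147*(-1/89833) = 2*I*sqrt(143)/13205451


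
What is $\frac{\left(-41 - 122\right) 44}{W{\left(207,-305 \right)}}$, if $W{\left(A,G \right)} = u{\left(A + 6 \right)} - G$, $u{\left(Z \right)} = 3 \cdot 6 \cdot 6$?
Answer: $- \frac{7172}{413} \approx -17.366$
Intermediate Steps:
$u{\left(Z \right)} = 108$ ($u{\left(Z \right)} = 18 \cdot 6 = 108$)
$W{\left(A,G \right)} = 108 - G$
$\frac{\left(-41 - 122\right) 44}{W{\left(207,-305 \right)}} = \frac{\left(-41 - 122\right) 44}{108 - -305} = \frac{\left(-163\right) 44}{108 + 305} = - \frac{7172}{413}$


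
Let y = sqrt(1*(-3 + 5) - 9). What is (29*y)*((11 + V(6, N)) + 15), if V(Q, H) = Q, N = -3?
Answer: 928*I*sqrt(7) ≈ 2455.3*I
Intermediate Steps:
y = I*sqrt(7) (y = sqrt(1*2 - 9) = sqrt(2 - 9) = sqrt(-7) = I*sqrt(7) ≈ 2.6458*I)
(29*y)*((11 + V(6, N)) + 15) = (29*(I*sqrt(7)))*((11 + 6) + 15) = (29*I*sqrt(7))*(17 + 15) = (29*I*sqrt(7))*32 = 928*I*sqrt(7)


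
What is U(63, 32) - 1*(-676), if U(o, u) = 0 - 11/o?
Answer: 42577/63 ≈ 675.83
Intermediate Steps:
U(o, u) = -11/o (U(o, u) = 0 - 11/o = -11/o)
U(63, 32) - 1*(-676) = -11/63 - 1*(-676) = -11*1/63 + 676 = -11/63 + 676 = 42577/63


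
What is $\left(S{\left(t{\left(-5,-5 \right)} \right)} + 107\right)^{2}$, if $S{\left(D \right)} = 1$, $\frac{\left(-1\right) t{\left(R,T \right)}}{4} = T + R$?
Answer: $11664$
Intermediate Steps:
$t{\left(R,T \right)} = - 4 R - 4 T$ ($t{\left(R,T \right)} = - 4 \left(T + R\right) = - 4 \left(R + T\right) = - 4 R - 4 T$)
$\left(S{\left(t{\left(-5,-5 \right)} \right)} + 107\right)^{2} = \left(1 + 107\right)^{2} = 108^{2} = 11664$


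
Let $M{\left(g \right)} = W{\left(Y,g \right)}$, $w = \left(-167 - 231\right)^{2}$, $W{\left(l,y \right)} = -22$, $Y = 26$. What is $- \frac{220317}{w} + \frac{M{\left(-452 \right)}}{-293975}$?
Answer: $- \frac{5887655017}{4233346900} \approx -1.3908$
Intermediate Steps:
$w = 158404$ ($w = \left(-398\right)^{2} = 158404$)
$M{\left(g \right)} = -22$
$- \frac{220317}{w} + \frac{M{\left(-452 \right)}}{-293975} = - \frac{220317}{158404} - \frac{22}{-293975} = \left(-220317\right) \frac{1}{158404} - - \frac{2}{26725} = - \frac{220317}{158404} + \frac{2}{26725} = - \frac{5887655017}{4233346900}$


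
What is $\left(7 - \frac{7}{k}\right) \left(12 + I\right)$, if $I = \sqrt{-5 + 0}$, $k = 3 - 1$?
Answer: $42 + \frac{7 i \sqrt{5}}{2} \approx 42.0 + 7.8262 i$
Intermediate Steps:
$k = 2$
$I = i \sqrt{5}$ ($I = \sqrt{-5} = i \sqrt{5} \approx 2.2361 i$)
$\left(7 - \frac{7}{k}\right) \left(12 + I\right) = \left(7 - \frac{7}{2}\right) \left(12 + i \sqrt{5}\right) = \frac{7 \left(12 + i \sqrt{5}\right)}{2} = 42 + \frac{7 i \sqrt{5}}{2}$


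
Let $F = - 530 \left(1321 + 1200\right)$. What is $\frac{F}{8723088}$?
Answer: $- \frac{668065}{4361544} \approx -0.15317$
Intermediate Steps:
$F = -1336130$ ($F = \left(-530\right) 2521 = -1336130$)
$\frac{F}{8723088} = - \frac{1336130}{8723088} = \left(-1336130\right) \frac{1}{8723088} = - \frac{668065}{4361544}$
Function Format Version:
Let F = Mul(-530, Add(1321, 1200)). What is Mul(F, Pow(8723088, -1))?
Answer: Rational(-668065, 4361544) ≈ -0.15317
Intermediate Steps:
F = -1336130 (F = Mul(-530, 2521) = -1336130)
Mul(F, Pow(8723088, -1)) = Mul(-1336130, Pow(8723088, -1)) = Mul(-1336130, Rational(1, 8723088)) = Rational(-668065, 4361544)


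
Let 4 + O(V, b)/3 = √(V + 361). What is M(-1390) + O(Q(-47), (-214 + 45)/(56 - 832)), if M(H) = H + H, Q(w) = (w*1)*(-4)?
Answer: -2792 + 9*√61 ≈ -2721.7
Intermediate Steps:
Q(w) = -4*w (Q(w) = w*(-4) = -4*w)
O(V, b) = -12 + 3*√(361 + V) (O(V, b) = -12 + 3*√(V + 361) = -12 + 3*√(361 + V))
M(H) = 2*H
M(-1390) + O(Q(-47), (-214 + 45)/(56 - 832)) = 2*(-1390) + (-12 + 3*√(361 - 4*(-47))) = -2780 + (-12 + 3*√(361 + 188)) = -2780 + (-12 + 3*√549) = -2780 + (-12 + 3*(3*√61)) = -2780 + (-12 + 9*√61) = -2792 + 9*√61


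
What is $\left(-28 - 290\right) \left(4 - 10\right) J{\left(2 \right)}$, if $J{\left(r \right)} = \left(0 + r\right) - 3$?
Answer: $-1908$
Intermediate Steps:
$J{\left(r \right)} = -3 + r$ ($J{\left(r \right)} = r - 3 = -3 + r$)
$\left(-28 - 290\right) \left(4 - 10\right) J{\left(2 \right)} = \left(-28 - 290\right) \left(4 - 10\right) \left(-3 + 2\right) = - 318 \left(4 - 10\right) \left(-1\right) = - 318 \left(\left(-6\right) \left(-1\right)\right) = \left(-318\right) 6 = -1908$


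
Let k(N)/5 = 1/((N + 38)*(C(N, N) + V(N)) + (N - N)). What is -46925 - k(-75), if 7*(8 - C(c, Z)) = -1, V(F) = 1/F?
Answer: -7410205675/157916 ≈ -46925.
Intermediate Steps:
C(c, Z) = 57/7 (C(c, Z) = 8 - 1/7*(-1) = 8 + 1/7 = 57/7)
k(N) = 5/((38 + N)*(57/7 + 1/N)) (k(N) = 5/((N + 38)*(57/7 + 1/N) + (N - N)) = 5/((38 + N)*(57/7 + 1/N) + 0) = 5/(((38 + N)*(57/7 + 1/N))) = 5*(1/((38 + N)*(57/7 + 1/N))) = 5/((38 + N)*(57/7 + 1/N)))
-46925 - k(-75) = -46925 - 35*(-75)/(266 - 75*(2173 + 57*(-75))) = -46925 - 35*(-75)/(266 - 75*(2173 - 4275)) = -46925 - 35*(-75)/(266 - 75*(-2102)) = -46925 - 35*(-75)/(266 + 157650) = -46925 - 35*(-75)/157916 = -46925 - 1*(-2625/157916) = -46925 + 2625/157916 = -7410205675/157916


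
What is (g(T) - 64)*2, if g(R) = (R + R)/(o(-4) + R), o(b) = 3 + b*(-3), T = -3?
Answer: -129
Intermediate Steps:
o(b) = 3 - 3*b
g(R) = 2*R/(15 + R) (g(R) = (R + R)/((3 - 3*(-4)) + R) = (2*R)/((3 + 12) + R) = (2*R)/(15 + R) = 2*R/(15 + R))
(g(T) - 64)*2 = (2*(-3)/(15 - 3) - 64)*2 = (2*(-3)/12 - 64)*2 = (2*(-3)*(1/12) - 64)*2 = (-½ - 64)*2 = -129/2*2 = -129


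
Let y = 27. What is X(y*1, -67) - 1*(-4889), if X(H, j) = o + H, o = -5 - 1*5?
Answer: 4906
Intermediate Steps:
o = -10 (o = -5 - 5 = -10)
X(H, j) = -10 + H
X(y*1, -67) - 1*(-4889) = (-10 + 27*1) - 1*(-4889) = (-10 + 27) + 4889 = 17 + 4889 = 4906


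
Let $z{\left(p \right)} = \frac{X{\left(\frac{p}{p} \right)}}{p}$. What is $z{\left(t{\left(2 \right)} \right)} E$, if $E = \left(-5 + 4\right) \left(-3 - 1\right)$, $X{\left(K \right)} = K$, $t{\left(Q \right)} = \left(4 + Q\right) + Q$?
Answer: $\frac{1}{2} \approx 0.5$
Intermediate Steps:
$t{\left(Q \right)} = 4 + 2 Q$
$z{\left(p \right)} = \frac{1}{p}$ ($z{\left(p \right)} = \frac{p \frac{1}{p}}{p} = 1 \frac{1}{p} = \frac{1}{p}$)
$E = 4$ ($E = \left(-1\right) \left(-4\right) = 4$)
$z{\left(t{\left(2 \right)} \right)} E = \frac{1}{4 + 2 \cdot 2} \cdot 4 = \frac{1}{4 + 4} \cdot 4 = \frac{1}{8} \cdot 4 = \frac{1}{2}$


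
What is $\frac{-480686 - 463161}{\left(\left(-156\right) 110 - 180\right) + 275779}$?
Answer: $- \frac{943847}{258439} \approx -3.6521$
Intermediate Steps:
$\frac{-480686 - 463161}{\left(\left(-156\right) 110 - 180\right) + 275779} = - \frac{943847}{\left(-17160 - 180\right) + 275779} = - \frac{943847}{-17340 + 275779} = - \frac{943847}{258439}$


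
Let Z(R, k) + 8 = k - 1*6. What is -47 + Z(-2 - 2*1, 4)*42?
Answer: -467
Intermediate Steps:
Z(R, k) = -14 + k (Z(R, k) = -8 + (k - 1*6) = -8 + (k - 6) = -8 + (-6 + k) = -14 + k)
-47 + Z(-2 - 2*1, 4)*42 = -47 + (-14 + 4)*42 = -47 - 10*42 = -47 - 420 = -467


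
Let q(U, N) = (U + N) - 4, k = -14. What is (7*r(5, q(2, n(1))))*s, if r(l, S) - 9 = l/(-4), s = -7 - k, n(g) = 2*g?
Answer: 1519/4 ≈ 379.75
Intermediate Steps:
q(U, N) = -4 + N + U (q(U, N) = (N + U) - 4 = -4 + N + U)
s = 7 (s = -7 - 1*(-14) = -7 + 14 = 7)
r(l, S) = 9 - l/4 (r(l, S) = 9 + l/(-4) = 9 + l*(-1/4) = 9 - l/4)
(7*r(5, q(2, n(1))))*s = (7*(9 - 1/4*5))*7 = (7*(9 - 5/4))*7 = (7*(31/4))*7 = (217/4)*7 = 1519/4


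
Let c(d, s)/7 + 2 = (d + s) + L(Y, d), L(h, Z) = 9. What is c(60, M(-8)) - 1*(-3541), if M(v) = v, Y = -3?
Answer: 3954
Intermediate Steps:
c(d, s) = 49 + 7*d + 7*s (c(d, s) = -14 + 7*((d + s) + 9) = -14 + 7*(9 + d + s) = -14 + (63 + 7*d + 7*s) = 49 + 7*d + 7*s)
c(60, M(-8)) - 1*(-3541) = (49 + 7*60 + 7*(-8)) - 1*(-3541) = (49 + 420 - 56) + 3541 = 413 + 3541 = 3954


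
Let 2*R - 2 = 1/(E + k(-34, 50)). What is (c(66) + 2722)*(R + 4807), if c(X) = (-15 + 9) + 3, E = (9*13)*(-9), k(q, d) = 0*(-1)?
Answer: 27531634193/2106 ≈ 1.3073e+7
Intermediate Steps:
k(q, d) = 0
E = -1053 (E = 117*(-9) = -1053)
R = 2105/2106 (R = 1 + 1/(2*(-1053 + 0)) = 1 + (½)/(-1053) = 1 + (½)*(-1/1053) = 1 - 1/2106 = 2105/2106 ≈ 0.99953)
c(X) = -3 (c(X) = -6 + 3 = -3)
(c(66) + 2722)*(R + 4807) = (-3 + 2722)*(2105/2106 + 4807) = 2719*(10125647/2106) = 27531634193/2106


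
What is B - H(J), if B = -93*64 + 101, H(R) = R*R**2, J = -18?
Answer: -19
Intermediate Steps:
H(R) = R**3
B = -5851 (B = -5952 + 101 = -5851)
B - H(J) = -5851 - 1*(-18)**3 = -5851 - 1*(-5832) = -5851 + 5832 = -19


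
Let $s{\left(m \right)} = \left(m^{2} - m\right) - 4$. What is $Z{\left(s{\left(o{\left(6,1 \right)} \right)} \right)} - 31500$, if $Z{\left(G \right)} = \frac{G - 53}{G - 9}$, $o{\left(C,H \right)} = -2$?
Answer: $- \frac{220449}{7} \approx -31493.0$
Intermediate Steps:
$s{\left(m \right)} = -4 + m^{2} - m$
$Z{\left(G \right)} = \frac{-53 + G}{-9 + G}$
$Z{\left(s{\left(o{\left(6,1 \right)} \right)} \right)} - 31500 = \frac{-53 - \left(2 - 4\right)}{-9 - \left(2 - 4\right)} - 31500 = \frac{-53 + \left(-4 + 4 + 2\right)}{-9 + \left(-4 + 4 + 2\right)} - 31500 = \frac{-53 + 2}{-9 + 2} - 31500 = \frac{1}{-7} \left(-51\right) - 31500 = \left(- \frac{1}{7}\right) \left(-51\right) - 31500 = \frac{51}{7} - 31500 = - \frac{220449}{7}$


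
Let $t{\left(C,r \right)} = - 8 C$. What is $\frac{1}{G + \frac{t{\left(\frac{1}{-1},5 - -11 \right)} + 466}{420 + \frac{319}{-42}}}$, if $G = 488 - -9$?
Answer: $\frac{17321}{8628445} \approx 0.0020074$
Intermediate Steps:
$G = 497$ ($G = 488 + 9 = 497$)
$\frac{1}{G + \frac{t{\left(\frac{1}{-1},5 - -11 \right)} + 466}{420 + \frac{319}{-42}}} = \frac{1}{497 + \frac{- \frac{8}{-1} + 466}{420 + \frac{319}{-42}}} = \frac{1}{497 + \frac{\left(-8\right) \left(-1\right) + 466}{420 + 319 \left(- \frac{1}{42}\right)}} = \frac{1}{497 + \frac{8 + 466}{420 - \frac{319}{42}}} = \frac{1}{497 + \frac{474}{\frac{17321}{42}}} = \frac{1}{497 + 474 \cdot \frac{42}{17321}} = \frac{1}{497 + \frac{19908}{17321}} = \frac{1}{\frac{8628445}{17321}} = \frac{17321}{8628445}$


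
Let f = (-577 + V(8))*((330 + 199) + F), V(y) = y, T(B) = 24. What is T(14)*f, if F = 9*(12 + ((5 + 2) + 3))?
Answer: -9927912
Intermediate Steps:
F = 198 (F = 9*(12 + (7 + 3)) = 9*(12 + 10) = 9*22 = 198)
f = -413663 (f = (-577 + 8)*((330 + 199) + 198) = -569*(529 + 198) = -569*727 = -413663)
T(14)*f = 24*(-413663) = -9927912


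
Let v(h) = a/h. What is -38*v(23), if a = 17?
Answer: -646/23 ≈ -28.087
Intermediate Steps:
v(h) = 17/h
-38*v(23) = -646/23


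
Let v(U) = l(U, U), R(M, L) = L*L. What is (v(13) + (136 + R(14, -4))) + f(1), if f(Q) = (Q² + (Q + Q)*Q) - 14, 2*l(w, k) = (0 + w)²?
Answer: 451/2 ≈ 225.50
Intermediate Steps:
l(w, k) = w²/2 (l(w, k) = (0 + w)²/2 = w²/2)
R(M, L) = L²
f(Q) = -14 + 3*Q² (f(Q) = (Q² + (2*Q)*Q) - 14 = (Q² + 2*Q²) - 14 = 3*Q² - 14 = -14 + 3*Q²)
v(U) = U²/2
(v(13) + (136 + R(14, -4))) + f(1) = ((½)*13² + (136 + (-4)²)) + (-14 + 3*1²) = ((½)*169 + (136 + 16)) + (-14 + 3*1) = (169/2 + 152) + (-14 + 3) = 473/2 - 11 = 451/2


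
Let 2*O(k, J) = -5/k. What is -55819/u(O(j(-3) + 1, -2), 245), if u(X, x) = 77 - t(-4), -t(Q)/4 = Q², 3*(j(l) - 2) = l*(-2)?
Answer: -55819/141 ≈ -395.88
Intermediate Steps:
j(l) = 2 - 2*l/3 (j(l) = 2 + (l*(-2))/3 = 2 + (-2*l)/3 = 2 - 2*l/3)
t(Q) = -4*Q²
O(k, J) = -5/(2*k) (O(k, J) = (-5/k)/2 = -5/(2*k))
u(X, x) = 141 (u(X, x) = 77 - (-4)*(-4)² = 77 - (-4)*16 = 77 - 1*(-64) = 77 + 64 = 141)
-55819/u(O(j(-3) + 1, -2), 245) = -55819/141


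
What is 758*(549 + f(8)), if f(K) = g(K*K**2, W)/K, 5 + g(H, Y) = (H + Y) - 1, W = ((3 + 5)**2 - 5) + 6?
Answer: 1880977/4 ≈ 4.7024e+5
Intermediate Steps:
W = 65 (W = (8**2 - 5) + 6 = (64 - 5) + 6 = 59 + 6 = 65)
g(H, Y) = -6 + H + Y (g(H, Y) = -5 + ((H + Y) - 1) = -5 + (-1 + H + Y) = -6 + H + Y)
f(K) = (59 + K**3)/K (f(K) = (-6 + K*K**2 + 65)/K = (-6 + K**3 + 65)/K = (59 + K**3)/K)
758*(549 + f(8)) = 758*(549 + (59 + 8**3)/8) = 758*(549 + (59 + 512)/8) = 758*(549 + (1/8)*571) = 758*(549 + 571/8) = 758*(4963/8) = 1880977/4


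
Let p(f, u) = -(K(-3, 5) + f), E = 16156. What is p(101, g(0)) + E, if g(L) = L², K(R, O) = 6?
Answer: 16049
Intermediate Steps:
p(f, u) = -6 - f (p(f, u) = -(6 + f) = -6 - f)
p(101, g(0)) + E = (-6 - 1*101) + 16156 = (-6 - 101) + 16156 = -107 + 16156 = 16049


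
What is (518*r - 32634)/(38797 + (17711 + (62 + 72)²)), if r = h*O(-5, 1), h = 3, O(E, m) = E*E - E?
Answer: 6993/37232 ≈ 0.18782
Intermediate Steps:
O(E, m) = E² - E
r = 90 (r = 3*(-5*(-1 - 5)) = 3*(-5*(-6)) = 3*30 = 90)
(518*r - 32634)/(38797 + (17711 + (62 + 72)²)) = (518*90 - 32634)/(38797 + (17711 + (62 + 72)²)) = (46620 - 32634)/(38797 + (17711 + 134²)) = 13986/(38797 + (17711 + 17956)) = 13986/(38797 + 35667) = 13986/74464 = 13986*(1/74464) = 6993/37232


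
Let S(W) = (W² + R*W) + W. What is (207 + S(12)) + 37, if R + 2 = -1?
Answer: 364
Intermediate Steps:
R = -3 (R = -2 - 1 = -3)
S(W) = W² - 2*W (S(W) = (W² - 3*W) + W = W² - 2*W)
(207 + S(12)) + 37 = (207 + 12*(-2 + 12)) + 37 = (207 + 12*10) + 37 = (207 + 120) + 37 = 327 + 37 = 364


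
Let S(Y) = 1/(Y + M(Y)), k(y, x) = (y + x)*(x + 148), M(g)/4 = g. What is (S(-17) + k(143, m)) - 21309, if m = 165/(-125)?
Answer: -5603512/10625 ≈ -527.39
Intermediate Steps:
M(g) = 4*g
m = -33/25 (m = 165*(-1/125) = -33/25 ≈ -1.3200)
k(y, x) = (148 + x)*(x + y) (k(y, x) = (x + y)*(148 + x) = (148 + x)*(x + y))
S(Y) = 1/(5*Y) (S(Y) = 1/(Y + 4*Y) = 1/(5*Y))
(S(-17) + k(143, m)) - 21309 = ((1/5)/(-17) + ((-33/25)**2 + 148*(-33/25) + 148*143 - 33/25*143)) - 21309 = ((1/5)*(-1/17) + (1089/625 - 4884/25 + 21164 - 4719/25)) - 21309 = (-1/85 + 12988514/625) - 21309 = 220804613/10625 - 21309 = -5603512/10625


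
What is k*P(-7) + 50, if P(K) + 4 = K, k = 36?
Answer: -346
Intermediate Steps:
P(K) = -4 + K
k*P(-7) + 50 = 36*(-4 - 7) + 50 = 36*(-11) + 50 = -396 + 50 = -346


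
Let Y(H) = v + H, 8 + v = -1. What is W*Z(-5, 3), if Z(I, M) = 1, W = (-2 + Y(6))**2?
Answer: 25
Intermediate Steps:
v = -9 (v = -8 - 1 = -9)
Y(H) = -9 + H
W = 25 (W = (-2 + (-9 + 6))**2 = (-2 - 3)**2 = (-5)**2 = 25)
W*Z(-5, 3) = 25*1 = 25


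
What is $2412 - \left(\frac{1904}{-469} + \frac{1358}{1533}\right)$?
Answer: $\frac{35437846}{14673} \approx 2415.2$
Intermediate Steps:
$2412 - \left(\frac{1904}{-469} + \frac{1358}{1533}\right) = 2412 - \left(1904 \left(- \frac{1}{469}\right) + 1358 \cdot \frac{1}{1533}\right) = 2412 - \left(- \frac{272}{67} + \frac{194}{219}\right) = 2412 - - \frac{46570}{14673} = 2412 + \frac{46570}{14673} = \frac{35437846}{14673}$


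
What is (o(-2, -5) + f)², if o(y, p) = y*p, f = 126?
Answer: 18496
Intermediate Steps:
o(y, p) = p*y
(o(-2, -5) + f)² = (-5*(-2) + 126)² = (10 + 126)² = 136² = 18496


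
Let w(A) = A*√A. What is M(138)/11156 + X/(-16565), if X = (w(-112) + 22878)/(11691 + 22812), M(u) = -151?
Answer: -930732241/68560480940 + 64*I*√7/81648885 ≈ -0.013575 + 2.0739e-6*I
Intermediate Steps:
w(A) = A^(3/2)
X = 246/371 - 64*I*√7/4929 (X = ((-112)^(3/2) + 22878)/(11691 + 22812) = (-448*I*√7 + 22878)/34503 = (22878 - 448*I*√7)*(1/34503) = 246/371 - 64*I*√7/4929 ≈ 0.66307 - 0.034353*I)
M(138)/11156 + X/(-16565) = -151/11156 + (246/371 - 64*I*√7/4929)/(-16565) = -151*1/11156 + (246/371 - 64*I*√7/4929)*(-1/16565) = -151/11156 + (-246/6145615 + 64*I*√7/81648885) = -930732241/68560480940 + 64*I*√7/81648885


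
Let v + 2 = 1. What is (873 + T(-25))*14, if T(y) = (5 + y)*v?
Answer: 12502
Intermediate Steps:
v = -1 (v = -2 + 1 = -1)
T(y) = -5 - y (T(y) = (5 + y)*(-1) = -5 - y)
(873 + T(-25))*14 = (873 + (-5 - 1*(-25)))*14 = (873 + (-5 + 25))*14 = (873 + 20)*14 = 893*14 = 12502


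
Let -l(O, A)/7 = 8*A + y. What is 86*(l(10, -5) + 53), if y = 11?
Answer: 22016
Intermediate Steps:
l(O, A) = -77 - 56*A (l(O, A) = -7*(8*A + 11) = -7*(11 + 8*A) = -77 - 56*A)
86*(l(10, -5) + 53) = 86*((-77 - 56*(-5)) + 53) = 86*((-77 + 280) + 53) = 86*(203 + 53) = 86*256 = 22016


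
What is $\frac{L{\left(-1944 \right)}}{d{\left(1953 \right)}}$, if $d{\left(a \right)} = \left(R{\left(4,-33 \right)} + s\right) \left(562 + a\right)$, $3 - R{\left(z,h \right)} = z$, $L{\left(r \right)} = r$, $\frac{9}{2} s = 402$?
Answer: $- \frac{5832}{666475} \approx -0.0087505$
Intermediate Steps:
$s = \frac{268}{3}$ ($s = \frac{2}{9} \cdot 402 = \frac{268}{3} \approx 89.333$)
$R{\left(z,h \right)} = 3 - z$
$d{\left(a \right)} = \frac{148930}{3} + \frac{265 a}{3}$ ($d{\left(a \right)} = \left(\left(3 - 4\right) + \frac{268}{3}\right) \left(562 + a\right) = \left(-1 + \frac{268}{3}\right) \left(562 + a\right) = \frac{265 \left(562 + a\right)}{3} = \frac{148930}{3} + \frac{265 a}{3}$)
$\frac{L{\left(-1944 \right)}}{d{\left(1953 \right)}} = - \frac{1944}{\frac{148930}{3} + \frac{265}{3} \cdot 1953} = - \frac{1944}{\frac{148930}{3} + 172515} = - \frac{1944}{\frac{666475}{3}} = \left(-1944\right) \frac{3}{666475} = - \frac{5832}{666475}$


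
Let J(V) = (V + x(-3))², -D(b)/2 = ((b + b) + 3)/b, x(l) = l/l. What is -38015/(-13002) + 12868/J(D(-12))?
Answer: 670189319/325050 ≈ 2061.8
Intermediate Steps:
x(l) = 1
D(b) = -2*(3 + 2*b)/b (D(b) = -2*((b + b) + 3)/b = -2*(2*b + 3)/b = -2*(3 + 2*b)/b)
J(V) = (1 + V)² (J(V) = (V + 1)² = (1 + V)²)
-38015/(-13002) + 12868/J(D(-12)) = -38015/(-13002) + 12868/((1 + (-4 - 6/(-12)))²) = -38015*(-1/13002) + 12868/((1 + (-4 - 6*(-1/12)))²) = 38015/13002 + 12868/((1 + (-4 + ½))²) = 38015/13002 + 12868/((1 - 7/2)²) = 38015/13002 + 12868/((-5/2)²) = 38015/13002 + 12868/(25/4) = 38015/13002 + 12868*(4/25) = 38015/13002 + 51472/25 = 670189319/325050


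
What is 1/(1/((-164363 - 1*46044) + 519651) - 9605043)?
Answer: -309244/2970301917491 ≈ -1.0411e-7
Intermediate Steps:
1/(1/((-164363 - 1*46044) + 519651) - 9605043) = 1/(1/((-164363 - 46044) + 519651) - 9605043) = 1/(1/(-210407 + 519651) - 9605043) = 1/(1/309244 - 9605043) = 1/(-2970301917491/309244) = -309244/2970301917491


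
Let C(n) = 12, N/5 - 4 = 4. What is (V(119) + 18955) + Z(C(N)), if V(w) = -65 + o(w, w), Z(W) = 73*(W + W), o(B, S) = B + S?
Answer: 20880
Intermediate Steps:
N = 40 (N = 20 + 5*4 = 20 + 20 = 40)
Z(W) = 146*W (Z(W) = 73*(2*W) = 146*W)
V(w) = -65 + 2*w (V(w) = -65 + (w + w) = -65 + 2*w)
(V(119) + 18955) + Z(C(N)) = ((-65 + 2*119) + 18955) + 146*12 = ((-65 + 238) + 18955) + 1752 = (173 + 18955) + 1752 = 19128 + 1752 = 20880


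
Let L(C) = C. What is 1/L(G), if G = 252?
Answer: 1/252 ≈ 0.0039683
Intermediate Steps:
1/L(G) = 1/252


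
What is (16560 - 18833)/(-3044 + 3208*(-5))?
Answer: 2273/19084 ≈ 0.11910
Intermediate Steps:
(16560 - 18833)/(-3044 + 3208*(-5)) = -2273/(-3044 - 16040) = -2273/(-19084) = -2273*(-1/19084) = 2273/19084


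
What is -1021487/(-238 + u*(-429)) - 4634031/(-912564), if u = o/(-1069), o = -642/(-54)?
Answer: 997647513124397/227521977420 ≈ 4384.8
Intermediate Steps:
o = 107/9 (o = -642*(-1/54) = 107/9 ≈ 11.889)
u = -107/9621 (u = (107/9)/(-1069) = (107/9)*(-1/1069) = -107/9621 ≈ -0.011122)
-1021487/(-238 + u*(-429)) - 4634031/(-912564) = -1021487/(-238 - 107/9621*(-429)) - 4634031/(-912564) = -1021487/(-238 + 15301/3207) - 4634031*(-1/912564) = -1021487/(-747965/3207) + 1544677/304188 = -1021487*(-3207/747965) + 1544677/304188 = 3275908809/747965 + 1544677/304188 = 997647513124397/227521977420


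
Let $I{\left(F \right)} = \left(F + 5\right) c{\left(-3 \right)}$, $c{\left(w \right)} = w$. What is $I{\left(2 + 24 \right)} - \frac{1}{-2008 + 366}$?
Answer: $- \frac{152705}{1642} \approx -92.999$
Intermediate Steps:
$I{\left(F \right)} = -15 - 3 F$ ($I{\left(F \right)} = \left(F + 5\right) \left(-3\right) = \left(5 + F\right) \left(-3\right) = -15 - 3 F$)
$I{\left(2 + 24 \right)} - \frac{1}{-2008 + 366} = \left(-15 - 3 \left(2 + 24\right)\right) - \frac{1}{-2008 + 366} = \left(-15 - 78\right) - \frac{1}{-1642} = \left(-15 - 78\right) - - \frac{1}{1642} = -93 + \frac{1}{1642} = - \frac{152705}{1642}$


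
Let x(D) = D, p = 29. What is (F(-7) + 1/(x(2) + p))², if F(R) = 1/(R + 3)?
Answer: 729/15376 ≈ 0.047412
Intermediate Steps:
F(R) = 1/(3 + R)
(F(-7) + 1/(x(2) + p))² = (1/(3 - 7) + 1/(2 + 29))² = (1/(-4) + 1/31)² = (-¼ + 1/31)² = (-27/124)² = 729/15376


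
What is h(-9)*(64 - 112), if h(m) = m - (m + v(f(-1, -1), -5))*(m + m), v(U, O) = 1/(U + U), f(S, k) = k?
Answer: 8640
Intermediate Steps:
v(U, O) = 1/(2*U)
h(m) = m - 2*m*(-½ + m) (h(m) = m - (m + (½)/(-1))*(m + m) = m - (m + (½)*(-1))*2*m = m - (m - ½)*2*m = m - (-½ + m)*2*m = m - 2*m*(-½ + m))
h(-9)*(64 - 112) = (2*(-9)*(1 - 1*(-9)))*(64 - 112) = (2*(-9)*(1 + 9))*(-48) = (2*(-9)*10)*(-48) = -180*(-48) = 8640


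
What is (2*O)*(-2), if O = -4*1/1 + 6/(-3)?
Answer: 24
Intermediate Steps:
O = -6 (O = -4*1 + 6*(-1/3) = -4 - 2 = -6)
(2*O)*(-2) = (2*(-6))*(-2) = -12*(-2) = 24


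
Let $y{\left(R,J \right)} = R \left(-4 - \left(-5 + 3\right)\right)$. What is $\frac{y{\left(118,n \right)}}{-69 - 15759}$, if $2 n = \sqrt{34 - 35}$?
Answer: $\frac{59}{3957} \approx 0.01491$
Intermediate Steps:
$n = \frac{i}{2}$ ($n = \frac{\sqrt{34 - 35}}{2} = \frac{\sqrt{-1}}{2} = \frac{i}{2} \approx 0.5 i$)
$y{\left(R,J \right)} = - 2 R$ ($y{\left(R,J \right)} = R \left(-4 - -2\right) = R \left(-4 + 2\right) = R \left(-2\right) = - 2 R$)
$\frac{y{\left(118,n \right)}}{-69 - 15759} = \frac{\left(-2\right) 118}{-69 - 15759} = - \frac{236}{-69 - 15759} = - \frac{236}{-15828} = \left(-236\right) \left(- \frac{1}{15828}\right) = \frac{59}{3957}$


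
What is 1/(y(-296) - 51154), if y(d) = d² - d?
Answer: 1/36758 ≈ 2.7205e-5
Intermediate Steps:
1/(y(-296) - 51154) = 1/(-296*(-1 - 296) - 51154) = 1/(-296*(-297) - 51154) = 1/(87912 - 51154) = 1/36758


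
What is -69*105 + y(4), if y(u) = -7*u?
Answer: -7273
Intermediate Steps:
-69*105 + y(4) = -69*105 - 7*4 = -7245 - 28 = -7273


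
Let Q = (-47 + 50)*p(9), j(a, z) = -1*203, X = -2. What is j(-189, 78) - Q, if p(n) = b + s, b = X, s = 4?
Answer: -209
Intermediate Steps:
b = -2
j(a, z) = -203
p(n) = 2 (p(n) = -2 + 4 = 2)
Q = 6 (Q = (-47 + 50)*2 = 3*2 = 6)
j(-189, 78) - Q = -203 - 1*6 = -203 - 6 = -209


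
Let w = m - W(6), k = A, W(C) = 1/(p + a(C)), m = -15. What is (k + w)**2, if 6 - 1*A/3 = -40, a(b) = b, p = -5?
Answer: 14884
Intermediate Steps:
A = 138 (A = 18 - 3*(-40) = 18 + 120 = 138)
W(C) = 1/(-5 + C)
k = 138
w = -16 (w = -15 - 1/(-5 + 6) = -15 - 1/1 = -15 - 1*1 = -15 - 1 = -16)
(k + w)**2 = (138 - 16)**2 = 122**2 = 14884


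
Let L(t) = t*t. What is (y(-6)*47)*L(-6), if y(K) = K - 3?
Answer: -15228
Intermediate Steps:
L(t) = t²
y(K) = -3 + K
(y(-6)*47)*L(-6) = ((-3 - 6)*47)*(-6)² = -9*47*36 = -423*36 = -15228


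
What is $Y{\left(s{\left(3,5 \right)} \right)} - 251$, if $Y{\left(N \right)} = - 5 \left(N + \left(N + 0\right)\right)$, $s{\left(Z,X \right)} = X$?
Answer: $-301$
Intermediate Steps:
$Y{\left(N \right)} = - 10 N$ ($Y{\left(N \right)} = - 5 \left(N + N\right) = - 5 \cdot 2 N = - 10 N$)
$Y{\left(s{\left(3,5 \right)} \right)} - 251 = \left(-10\right) 5 - 251 = -50 - 251 = -301$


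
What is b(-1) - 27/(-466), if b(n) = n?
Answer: -439/466 ≈ -0.94206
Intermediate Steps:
b(-1) - 27/(-466) = -1 - 27/(-466) = -1 - 27*(-1/466) = -1 + 27/466 = -439/466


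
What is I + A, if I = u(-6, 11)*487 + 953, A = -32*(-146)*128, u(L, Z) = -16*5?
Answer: 560009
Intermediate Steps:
u(L, Z) = -80
A = 598016 (A = 4672*128 = 598016)
I = -38007 (I = -80*487 + 953 = -38960 + 953 = -38007)
I + A = -38007 + 598016 = 560009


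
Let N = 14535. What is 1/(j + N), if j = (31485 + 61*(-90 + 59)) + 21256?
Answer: 1/65385 ≈ 1.5294e-5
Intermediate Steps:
j = 50850 (j = (31485 + 61*(-31)) + 21256 = (31485 - 1891) + 21256 = 29594 + 21256 = 50850)
1/(j + N) = 1/(50850 + 14535) = 1/65385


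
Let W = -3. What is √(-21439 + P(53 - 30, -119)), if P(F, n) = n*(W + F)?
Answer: I*√23819 ≈ 154.33*I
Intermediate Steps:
P(F, n) = n*(-3 + F)
√(-21439 + P(53 - 30, -119)) = √(-21439 - 119*(-3 + (53 - 30))) = √(-21439 - 119*(-3 + 23)) = √(-21439 - 119*20) = √(-21439 - 2380) = √(-23819) = I*√23819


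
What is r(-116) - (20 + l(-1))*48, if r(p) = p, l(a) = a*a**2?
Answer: -1028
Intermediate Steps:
l(a) = a**3
r(-116) - (20 + l(-1))*48 = -116 - (20 + (-1)**3)*48 = -116 - (20 - 1)*48 = -116 - 19*48 = -116 - 1*912 = -116 - 912 = -1028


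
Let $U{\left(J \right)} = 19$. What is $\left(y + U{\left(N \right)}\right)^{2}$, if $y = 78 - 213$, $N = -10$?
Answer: $13456$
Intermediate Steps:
$y = -135$
$\left(y + U{\left(N \right)}\right)^{2} = \left(-135 + 19\right)^{2} = \left(-116\right)^{2} = 13456$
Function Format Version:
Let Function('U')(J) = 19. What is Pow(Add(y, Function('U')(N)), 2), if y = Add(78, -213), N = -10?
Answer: 13456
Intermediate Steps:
y = -135
Pow(Add(y, Function('U')(N)), 2) = Pow(Add(-135, 19), 2) = Pow(-116, 2) = 13456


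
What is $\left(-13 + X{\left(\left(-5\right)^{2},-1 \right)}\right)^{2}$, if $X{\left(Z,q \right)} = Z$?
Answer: $144$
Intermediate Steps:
$\left(-13 + X{\left(\left(-5\right)^{2},-1 \right)}\right)^{2} = \left(-13 + \left(-5\right)^{2}\right)^{2} = \left(-13 + 25\right)^{2} = 12^{2} = 144$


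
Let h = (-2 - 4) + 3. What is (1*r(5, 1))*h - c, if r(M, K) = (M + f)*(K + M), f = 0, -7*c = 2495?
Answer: 1865/7 ≈ 266.43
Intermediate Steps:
c = -2495/7 (c = -1/7*2495 = -2495/7 ≈ -356.43)
r(M, K) = M*(K + M) (r(M, K) = (M + 0)*(K + M) = M*(K + M))
h = -3 (h = -6 + 3 = -3)
(1*r(5, 1))*h - c = (1*(5*(1 + 5)))*(-3) - 1*(-2495/7) = (1*(5*6))*(-3) + 2495/7 = (1*30)*(-3) + 2495/7 = 30*(-3) + 2495/7 = -90 + 2495/7 = 1865/7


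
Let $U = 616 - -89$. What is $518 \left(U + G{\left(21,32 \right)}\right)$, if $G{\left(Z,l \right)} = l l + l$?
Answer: $912198$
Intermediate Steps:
$G{\left(Z,l \right)} = l + l^{2}$ ($G{\left(Z,l \right)} = l^{2} + l = l + l^{2}$)
$U = 705$ ($U = 616 + 89 = 705$)
$518 \left(U + G{\left(21,32 \right)}\right) = 518 \left(705 + 32 \left(1 + 32\right)\right) = 518 \left(705 + 32 \cdot 33\right) = 518 \left(705 + 1056\right) = 518 \cdot 1761 = 912198$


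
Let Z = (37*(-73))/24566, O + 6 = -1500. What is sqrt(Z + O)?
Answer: I*sqrt(908919816902)/24566 ≈ 38.809*I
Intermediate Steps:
O = -1506 (O = -6 - 1500 = -1506)
Z = -2701/24566 (Z = -2701*1/24566 = -2701/24566 ≈ -0.10995)
sqrt(Z + O) = sqrt(-2701/24566 - 1506) = sqrt(-36999097/24566) = I*sqrt(908919816902)/24566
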